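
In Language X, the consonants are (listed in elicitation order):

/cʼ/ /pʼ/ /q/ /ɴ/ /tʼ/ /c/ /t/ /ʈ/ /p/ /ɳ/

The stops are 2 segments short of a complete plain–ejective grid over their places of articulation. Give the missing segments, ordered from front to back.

place of articulation  plain     ejective
bilabial          p         pʼ      
alveolar          t         tʼ      
retroflex         ʈ         —       
palatal           c         cʼ      
uvular            q         —       
Gaps, from front to back: retroflex lacks ejective (/ʈʼ/); uvular lacks ejective (/qʼ/).

/ʈʼ/, /qʼ/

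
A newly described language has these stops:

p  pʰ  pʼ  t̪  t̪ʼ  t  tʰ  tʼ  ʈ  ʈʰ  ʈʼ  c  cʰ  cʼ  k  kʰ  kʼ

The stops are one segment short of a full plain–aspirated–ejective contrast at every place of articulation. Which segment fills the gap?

Plain: /p/ (bilabial), /t̪/ (dental), /t/ (alveolar), /ʈ/ (retroflex), /c/ (palatal), /k/ (velar).
Aspirated: /pʰ/ (bilabial), /tʰ/ (alveolar), /ʈʰ/ (retroflex), /cʰ/ (palatal), /kʰ/ (velar).
Ejective: /pʼ/ (bilabial), /t̪ʼ/ (dental), /tʼ/ (alveolar), /ʈʼ/ (retroflex), /cʼ/ (palatal), /kʼ/ (velar).
The dental row has no aspirated member, so the gap is the aspirated dental stop /t̪ʰ/.

/t̪ʰ/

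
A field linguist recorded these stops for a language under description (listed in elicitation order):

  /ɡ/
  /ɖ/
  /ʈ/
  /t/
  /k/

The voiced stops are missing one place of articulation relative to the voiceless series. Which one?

alveolar

Voiceless: /t/ (alveolar), /ʈ/ (retroflex), /k/ (velar).
Voiced: /ɖ/ (retroflex), /ɡ/ (velar).
Every place of articulation has a voiced member except alveolar, where /d/ would be expected.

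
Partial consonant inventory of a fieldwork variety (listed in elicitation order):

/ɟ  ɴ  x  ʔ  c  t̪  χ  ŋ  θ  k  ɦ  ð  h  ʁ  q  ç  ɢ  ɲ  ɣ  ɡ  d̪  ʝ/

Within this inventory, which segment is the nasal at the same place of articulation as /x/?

/ŋ/

/x/ is a voiceless velar fricative.
The nasal at the same place is a velar nasal — in this inventory, /ŋ/.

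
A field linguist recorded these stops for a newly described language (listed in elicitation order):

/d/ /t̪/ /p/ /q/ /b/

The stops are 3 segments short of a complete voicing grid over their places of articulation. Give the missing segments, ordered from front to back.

/d̪/, /t/, /ɢ/

place of articulation  voiceless  voiced  
bilabial          p         b       
dental            t̪        —       
alveolar          —         d       
uvular            q         —       
Gaps, from front to back: dental lacks voiced (/d̪/); alveolar lacks voiceless (/t/); uvular lacks voiced (/ɢ/).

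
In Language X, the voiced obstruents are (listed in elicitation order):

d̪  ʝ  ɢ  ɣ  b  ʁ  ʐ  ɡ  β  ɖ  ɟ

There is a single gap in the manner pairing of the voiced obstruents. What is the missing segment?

/ð/

place of articulation  stop      fricative
bilabial          b         β       
dental            d̪        —       
retroflex         ɖ         ʐ       
palatal           ɟ         ʝ       
velar             ɡ         ɣ       
uvular            ɢ         ʁ       
The dental row has no fricative member, so the gap is the dental fricative /ð/.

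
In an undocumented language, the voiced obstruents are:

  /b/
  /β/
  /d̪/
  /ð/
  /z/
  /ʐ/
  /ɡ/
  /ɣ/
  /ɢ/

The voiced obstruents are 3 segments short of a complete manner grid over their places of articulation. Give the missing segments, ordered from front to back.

bilabial: stop /b/, fricative /β/.
dental: stop /d̪/, fricative /ð/.
alveolar: stop —, fricative /z/.
retroflex: stop —, fricative /ʐ/.
velar: stop /ɡ/, fricative /ɣ/.
uvular: stop /ɢ/, fricative —.
Gaps, from front to back: alveolar lacks stop (/d/); retroflex lacks stop (/ɖ/); uvular lacks fricative (/ʁ/).

/d/, /ɖ/, /ʁ/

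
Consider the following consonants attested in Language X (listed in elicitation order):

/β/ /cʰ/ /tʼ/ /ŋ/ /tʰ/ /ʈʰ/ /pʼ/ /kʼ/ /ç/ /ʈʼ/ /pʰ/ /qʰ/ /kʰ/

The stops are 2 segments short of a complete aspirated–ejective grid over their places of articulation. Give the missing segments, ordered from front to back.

bilabial: aspirated /pʰ/, ejective /pʼ/.
alveolar: aspirated /tʰ/, ejective /tʼ/.
retroflex: aspirated /ʈʰ/, ejective /ʈʼ/.
palatal: aspirated /cʰ/, ejective —.
velar: aspirated /kʰ/, ejective /kʼ/.
uvular: aspirated /qʰ/, ejective —.
Gaps, from front to back: palatal lacks ejective (/cʼ/); uvular lacks ejective (/qʼ/).

/cʼ/, /qʼ/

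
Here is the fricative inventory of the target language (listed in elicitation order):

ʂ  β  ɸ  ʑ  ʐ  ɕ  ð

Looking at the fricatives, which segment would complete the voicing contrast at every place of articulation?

/θ/

place of articulation  voiceless  voiced  
bilabial          ɸ         β       
dental            —         ð       
retroflex         ʂ         ʐ       
alveolo-palatal   ɕ         ʑ       
The dental row has no voiceless member, so the gap is the voiceless dental fricative /θ/.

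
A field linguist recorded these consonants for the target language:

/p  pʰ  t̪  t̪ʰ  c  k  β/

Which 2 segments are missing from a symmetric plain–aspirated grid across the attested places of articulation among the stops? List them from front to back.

Plain: /p/ (bilabial), /t̪/ (dental), /c/ (palatal), /k/ (velar).
Aspirated: /pʰ/ (bilabial), /t̪ʰ/ (dental).
Gaps, from front to back: palatal lacks aspirated (/cʰ/); velar lacks aspirated (/kʰ/).

/cʰ/, /kʰ/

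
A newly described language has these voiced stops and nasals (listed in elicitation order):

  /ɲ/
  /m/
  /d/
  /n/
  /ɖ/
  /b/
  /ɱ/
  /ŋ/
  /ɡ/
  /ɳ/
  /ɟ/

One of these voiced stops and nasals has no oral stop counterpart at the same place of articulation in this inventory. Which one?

Bilabial: /b/ ~ /m/
Alveolar: /d/ ~ /n/
Retroflex: /ɖ/ ~ /ɳ/
Palatal: /ɟ/ ~ /ɲ/
Velar: /ɡ/ ~ /ŋ/
Labiodental: only /ɱ/ (nasal); no oral stop partner.
So /ɱ/ is the unpaired segment.

/ɱ/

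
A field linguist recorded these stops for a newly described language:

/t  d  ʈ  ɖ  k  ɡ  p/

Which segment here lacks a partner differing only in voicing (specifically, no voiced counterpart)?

Alveolar: /t/ ~ /d/
Retroflex: /ʈ/ ~ /ɖ/
Velar: /k/ ~ /ɡ/
Bilabial: only /p/ (voiceless); no voiced partner.
So /p/ is the unpaired segment.

/p/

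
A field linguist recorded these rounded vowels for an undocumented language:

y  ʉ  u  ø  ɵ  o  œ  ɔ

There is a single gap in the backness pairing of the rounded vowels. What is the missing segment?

/ɞ/

height            front     central   back    
high              y         ʉ         u       
high-mid          ø         ɵ         o       
low-mid           œ         —         ɔ       
The low-mid row has no central member, so the gap is the low-mid central rounded vowel /ɞ/.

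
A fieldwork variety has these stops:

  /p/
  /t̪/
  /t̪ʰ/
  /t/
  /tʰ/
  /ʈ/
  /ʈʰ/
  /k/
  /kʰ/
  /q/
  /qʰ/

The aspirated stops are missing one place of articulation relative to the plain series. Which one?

place of articulation  plain     aspirated
bilabial          p         —       
dental            t̪        t̪ʰ     
alveolar          t         tʰ      
retroflex         ʈ         ʈʰ      
velar             k         kʰ      
uvular            q         qʰ      
Every place of articulation has an aspirated member except bilabial, where /pʰ/ would be expected.

bilabial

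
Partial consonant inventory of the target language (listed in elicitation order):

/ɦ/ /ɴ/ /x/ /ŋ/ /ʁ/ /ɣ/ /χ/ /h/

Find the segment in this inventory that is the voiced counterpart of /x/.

/ɣ/

/x/ is a voiceless velar fricative.
The voiced counterpart is a voiced velar fricative — in this inventory, /ɣ/.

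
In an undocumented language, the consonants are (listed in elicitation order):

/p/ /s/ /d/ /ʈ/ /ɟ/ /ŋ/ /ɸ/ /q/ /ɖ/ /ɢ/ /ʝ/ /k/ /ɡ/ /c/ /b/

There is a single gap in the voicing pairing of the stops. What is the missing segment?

/t/

place of articulation  voiceless  voiced  
bilabial          p         b       
alveolar          —         d       
retroflex         ʈ         ɖ       
palatal           c         ɟ       
velar             k         ɡ       
uvular            q         ɢ       
The alveolar row has no voiceless member, so the gap is the voiceless alveolar stop /t/.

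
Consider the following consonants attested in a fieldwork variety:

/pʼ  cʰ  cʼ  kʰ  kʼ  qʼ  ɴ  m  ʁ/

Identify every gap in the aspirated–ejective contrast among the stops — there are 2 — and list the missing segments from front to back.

/pʰ/, /qʰ/

bilabial: aspirated —, ejective /pʼ/.
palatal: aspirated /cʰ/, ejective /cʼ/.
velar: aspirated /kʰ/, ejective /kʼ/.
uvular: aspirated —, ejective /qʼ/.
Gaps, from front to back: bilabial lacks aspirated (/pʰ/); uvular lacks aspirated (/qʰ/).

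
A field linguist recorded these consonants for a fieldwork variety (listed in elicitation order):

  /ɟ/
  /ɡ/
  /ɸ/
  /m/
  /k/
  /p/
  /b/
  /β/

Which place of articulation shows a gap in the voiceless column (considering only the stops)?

place of articulation  voiceless  voiced  
bilabial          p         b       
palatal           —         ɟ       
velar             k         ɡ       
Every place of articulation has a voiceless member except palatal, where /c/ would be expected.

palatal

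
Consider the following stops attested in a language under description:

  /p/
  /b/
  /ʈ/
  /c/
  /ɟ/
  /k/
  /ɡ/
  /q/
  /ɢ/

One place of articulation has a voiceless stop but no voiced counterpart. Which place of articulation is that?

place of articulation  voiceless  voiced  
bilabial          p         b       
retroflex         ʈ         —       
palatal           c         ɟ       
velar             k         ɡ       
uvular            q         ɢ       
Every place of articulation has a voiced member except retroflex, where /ɖ/ would be expected.

retroflex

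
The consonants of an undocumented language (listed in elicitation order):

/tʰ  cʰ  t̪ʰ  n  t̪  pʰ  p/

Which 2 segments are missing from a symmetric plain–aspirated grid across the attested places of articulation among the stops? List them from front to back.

/t/, /c/

place of articulation  plain     aspirated
bilabial          p         pʰ      
dental            t̪        t̪ʰ     
alveolar          —         tʰ      
palatal           —         cʰ      
Gaps, from front to back: alveolar lacks plain (/t/); palatal lacks plain (/c/).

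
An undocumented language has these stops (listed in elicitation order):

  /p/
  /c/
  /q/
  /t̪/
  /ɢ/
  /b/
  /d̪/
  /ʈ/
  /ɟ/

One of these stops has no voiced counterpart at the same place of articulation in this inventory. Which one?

Bilabial: /p/ ~ /b/
Dental: /t̪/ ~ /d̪/
Palatal: /c/ ~ /ɟ/
Uvular: /q/ ~ /ɢ/
Retroflex: only /ʈ/ (voiceless); no voiced partner.
So /ʈ/ is the unpaired segment.

/ʈ/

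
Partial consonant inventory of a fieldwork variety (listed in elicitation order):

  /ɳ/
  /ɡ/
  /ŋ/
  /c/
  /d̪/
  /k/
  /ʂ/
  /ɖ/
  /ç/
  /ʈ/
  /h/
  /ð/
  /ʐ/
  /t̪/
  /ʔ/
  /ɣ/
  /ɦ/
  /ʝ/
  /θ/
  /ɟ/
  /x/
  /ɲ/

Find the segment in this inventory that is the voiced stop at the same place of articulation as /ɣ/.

/ɣ/ is a voiced velar fricative.
The voiced stop at the same place is a voiced velar stop — in this inventory, /ɡ/.

/ɡ/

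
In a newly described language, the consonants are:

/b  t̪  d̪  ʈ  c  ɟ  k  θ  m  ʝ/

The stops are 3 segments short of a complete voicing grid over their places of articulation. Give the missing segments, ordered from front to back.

/p/, /ɖ/, /ɡ/

Voiceless: /t̪/ (dental), /ʈ/ (retroflex), /c/ (palatal), /k/ (velar).
Voiced: /b/ (bilabial), /d̪/ (dental), /ɟ/ (palatal).
Gaps, from front to back: bilabial lacks voiceless (/p/); retroflex lacks voiced (/ɖ/); velar lacks voiced (/ɡ/).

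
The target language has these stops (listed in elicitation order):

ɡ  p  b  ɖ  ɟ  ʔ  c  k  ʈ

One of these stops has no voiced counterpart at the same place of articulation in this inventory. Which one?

Bilabial: /p/ ~ /b/
Retroflex: /ʈ/ ~ /ɖ/
Palatal: /c/ ~ /ɟ/
Velar: /k/ ~ /ɡ/
Glottal: only /ʔ/ (voiceless); no voiced partner.
So /ʔ/ is the unpaired segment.

/ʔ/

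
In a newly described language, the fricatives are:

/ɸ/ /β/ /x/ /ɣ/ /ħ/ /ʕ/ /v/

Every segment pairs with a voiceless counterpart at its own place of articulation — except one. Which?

Bilabial: /ɸ/ ~ /β/
Velar: /x/ ~ /ɣ/
Pharyngeal: /ħ/ ~ /ʕ/
Labiodental: only /v/ (voiced); no voiceless partner.
So /v/ is the unpaired segment.

/v/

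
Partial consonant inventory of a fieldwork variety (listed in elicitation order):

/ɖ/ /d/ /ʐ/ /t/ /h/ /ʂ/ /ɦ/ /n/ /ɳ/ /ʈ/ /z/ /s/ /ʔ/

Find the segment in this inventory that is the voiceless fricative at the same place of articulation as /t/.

/s/

/t/ is a voiceless alveolar stop.
The voiceless fricative at the same place is a voiceless alveolar fricative — in this inventory, /s/.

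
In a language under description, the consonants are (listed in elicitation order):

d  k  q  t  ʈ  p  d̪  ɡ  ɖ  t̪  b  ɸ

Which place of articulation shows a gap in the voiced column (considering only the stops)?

Voiceless: /p/ (bilabial), /t̪/ (dental), /t/ (alveolar), /ʈ/ (retroflex), /k/ (velar), /q/ (uvular).
Voiced: /b/ (bilabial), /d̪/ (dental), /d/ (alveolar), /ɖ/ (retroflex), /ɡ/ (velar).
Every place of articulation has a voiced member except uvular, where /ɢ/ would be expected.

uvular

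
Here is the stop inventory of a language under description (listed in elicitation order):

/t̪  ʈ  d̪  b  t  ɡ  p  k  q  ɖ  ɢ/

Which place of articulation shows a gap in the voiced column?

bilabial: voiceless /p/, voiced /b/.
dental: voiceless /t̪/, voiced /d̪/.
alveolar: voiceless /t/, voiced —.
retroflex: voiceless /ʈ/, voiced /ɖ/.
velar: voiceless /k/, voiced /ɡ/.
uvular: voiceless /q/, voiced /ɢ/.
Every place of articulation has a voiced member except alveolar, where /d/ would be expected.

alveolar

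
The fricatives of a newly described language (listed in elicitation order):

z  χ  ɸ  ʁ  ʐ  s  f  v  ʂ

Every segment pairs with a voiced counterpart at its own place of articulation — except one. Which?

/ɸ/

Labiodental: /f/ ~ /v/
Alveolar: /s/ ~ /z/
Retroflex: /ʂ/ ~ /ʐ/
Uvular: /χ/ ~ /ʁ/
Bilabial: only /ɸ/ (voiceless); no voiced partner.
So /ɸ/ is the unpaired segment.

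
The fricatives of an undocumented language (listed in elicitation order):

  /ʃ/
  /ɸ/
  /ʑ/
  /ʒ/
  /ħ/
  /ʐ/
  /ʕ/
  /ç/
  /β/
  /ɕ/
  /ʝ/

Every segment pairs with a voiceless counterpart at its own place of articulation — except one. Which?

/ʐ/

Bilabial: /ɸ/ ~ /β/
Postalveolar: /ʃ/ ~ /ʒ/
Alveolo-palatal: /ɕ/ ~ /ʑ/
Palatal: /ç/ ~ /ʝ/
Pharyngeal: /ħ/ ~ /ʕ/
Retroflex: only /ʐ/ (voiced); no voiceless partner.
So /ʐ/ is the unpaired segment.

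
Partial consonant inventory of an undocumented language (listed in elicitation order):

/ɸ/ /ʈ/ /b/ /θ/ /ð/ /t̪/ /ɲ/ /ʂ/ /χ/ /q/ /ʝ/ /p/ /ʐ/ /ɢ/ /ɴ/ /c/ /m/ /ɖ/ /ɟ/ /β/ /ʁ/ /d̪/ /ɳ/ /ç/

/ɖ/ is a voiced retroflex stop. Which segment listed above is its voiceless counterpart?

/ʈ/

The voiceless counterpart is a voiceless retroflex stop — in this inventory, /ʈ/.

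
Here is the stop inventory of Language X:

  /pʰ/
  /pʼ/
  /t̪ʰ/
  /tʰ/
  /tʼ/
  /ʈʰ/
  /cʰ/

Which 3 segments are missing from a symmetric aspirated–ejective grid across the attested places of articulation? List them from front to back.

Aspirated: /pʰ/ (bilabial), /t̪ʰ/ (dental), /tʰ/ (alveolar), /ʈʰ/ (retroflex), /cʰ/ (palatal).
Ejective: /pʼ/ (bilabial), /tʼ/ (alveolar).
Gaps, from front to back: dental lacks ejective (/t̪ʼ/); retroflex lacks ejective (/ʈʼ/); palatal lacks ejective (/cʼ/).

/t̪ʼ/, /ʈʼ/, /cʼ/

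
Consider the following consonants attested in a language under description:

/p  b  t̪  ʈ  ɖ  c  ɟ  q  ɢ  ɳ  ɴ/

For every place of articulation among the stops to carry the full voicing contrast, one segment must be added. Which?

place of articulation  voiceless  voiced  
bilabial          p         b       
dental            t̪        —       
retroflex         ʈ         ɖ       
palatal           c         ɟ       
uvular            q         ɢ       
The dental row has no voiced member, so the gap is the voiced dental stop /d̪/.

/d̪/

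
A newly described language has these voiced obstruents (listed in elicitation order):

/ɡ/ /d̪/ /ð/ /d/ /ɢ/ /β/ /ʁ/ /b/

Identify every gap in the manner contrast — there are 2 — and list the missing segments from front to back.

/z/, /ɣ/

Stop: /b/ (bilabial), /d̪/ (dental), /d/ (alveolar), /ɡ/ (velar), /ɢ/ (uvular).
Fricative: /β/ (bilabial), /ð/ (dental), /ʁ/ (uvular).
Gaps, from front to back: alveolar lacks fricative (/z/); velar lacks fricative (/ɣ/).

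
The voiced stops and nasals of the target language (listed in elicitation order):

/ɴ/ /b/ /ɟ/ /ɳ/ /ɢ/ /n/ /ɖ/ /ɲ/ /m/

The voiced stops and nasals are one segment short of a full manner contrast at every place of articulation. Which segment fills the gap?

/d/

place of articulation  oral stop  nasal   
bilabial          b         m       
alveolar          —         n       
retroflex         ɖ         ɳ       
palatal           ɟ         ɲ       
uvular            ɢ         ɴ       
The alveolar row has no oral stop member, so the gap is the alveolar oral stop /d/.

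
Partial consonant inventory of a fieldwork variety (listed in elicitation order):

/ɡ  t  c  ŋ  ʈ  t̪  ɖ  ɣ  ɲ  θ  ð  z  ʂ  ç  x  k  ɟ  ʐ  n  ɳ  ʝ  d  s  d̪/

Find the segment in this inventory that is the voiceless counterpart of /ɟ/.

/c/

/ɟ/ is a voiced palatal stop.
The voiceless counterpart is a voiceless palatal stop — in this inventory, /c/.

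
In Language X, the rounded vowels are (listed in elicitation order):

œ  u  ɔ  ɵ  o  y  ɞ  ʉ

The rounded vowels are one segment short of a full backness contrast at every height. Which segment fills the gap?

high: front /y/, central /ʉ/, back /u/.
high-mid: front —, central /ɵ/, back /o/.
low-mid: front /œ/, central /ɞ/, back /ɔ/.
The high-mid row has no front member, so the gap is the high-mid front rounded vowel /ø/.

/ø/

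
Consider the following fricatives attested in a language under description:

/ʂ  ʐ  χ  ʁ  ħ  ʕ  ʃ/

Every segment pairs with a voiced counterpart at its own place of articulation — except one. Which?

Retroflex: /ʂ/ ~ /ʐ/
Uvular: /χ/ ~ /ʁ/
Pharyngeal: /ħ/ ~ /ʕ/
Postalveolar: only /ʃ/ (voiceless); no voiced partner.
So /ʃ/ is the unpaired segment.

/ʃ/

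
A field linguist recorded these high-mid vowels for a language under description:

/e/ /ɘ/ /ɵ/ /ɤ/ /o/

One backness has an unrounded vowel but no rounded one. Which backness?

backness          unrounded  rounded 
front             e         —       
central           ɘ         ɵ       
back              ɤ         o       
Every backness has a rounded member except front, where /ø/ would be expected.

front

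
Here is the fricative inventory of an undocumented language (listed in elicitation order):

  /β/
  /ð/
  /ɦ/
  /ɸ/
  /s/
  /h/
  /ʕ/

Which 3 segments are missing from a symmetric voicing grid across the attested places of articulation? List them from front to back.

Voiceless: /ɸ/ (bilabial), /s/ (alveolar), /h/ (glottal).
Voiced: /β/ (bilabial), /ð/ (dental), /ʕ/ (pharyngeal), /ɦ/ (glottal).
Gaps, from front to back: dental lacks voiceless (/θ/); alveolar lacks voiced (/z/); pharyngeal lacks voiceless (/ħ/).

/θ/, /z/, /ħ/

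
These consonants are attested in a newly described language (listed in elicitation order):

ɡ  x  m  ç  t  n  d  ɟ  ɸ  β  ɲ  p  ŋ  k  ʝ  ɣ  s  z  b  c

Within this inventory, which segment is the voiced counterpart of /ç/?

/ç/ is a voiceless palatal fricative.
The voiced counterpart is a voiced palatal fricative — in this inventory, /ʝ/.

/ʝ/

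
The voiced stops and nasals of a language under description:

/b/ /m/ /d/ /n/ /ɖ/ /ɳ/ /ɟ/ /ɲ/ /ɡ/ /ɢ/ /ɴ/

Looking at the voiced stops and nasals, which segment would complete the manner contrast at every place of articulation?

/ŋ/

place of articulation  oral stop  nasal   
bilabial          b         m       
alveolar          d         n       
retroflex         ɖ         ɳ       
palatal           ɟ         ɲ       
velar             ɡ         —       
uvular            ɢ         ɴ       
The velar row has no nasal member, so the gap is the velar nasal /ŋ/.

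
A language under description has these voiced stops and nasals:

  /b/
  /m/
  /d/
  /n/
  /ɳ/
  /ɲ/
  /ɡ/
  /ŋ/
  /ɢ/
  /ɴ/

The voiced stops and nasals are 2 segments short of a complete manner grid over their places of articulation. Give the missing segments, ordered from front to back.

bilabial: oral stop /b/, nasal /m/.
alveolar: oral stop /d/, nasal /n/.
retroflex: oral stop —, nasal /ɳ/.
palatal: oral stop —, nasal /ɲ/.
velar: oral stop /ɡ/, nasal /ŋ/.
uvular: oral stop /ɢ/, nasal /ɴ/.
Gaps, from front to back: retroflex lacks oral stop (/ɖ/); palatal lacks oral stop (/ɟ/).

/ɖ/, /ɟ/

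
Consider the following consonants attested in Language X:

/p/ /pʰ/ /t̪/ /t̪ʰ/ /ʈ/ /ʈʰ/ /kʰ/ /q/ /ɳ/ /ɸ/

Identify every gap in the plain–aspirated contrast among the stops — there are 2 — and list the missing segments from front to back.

/k/, /qʰ/

bilabial: plain /p/, aspirated /pʰ/.
dental: plain /t̪/, aspirated /t̪ʰ/.
retroflex: plain /ʈ/, aspirated /ʈʰ/.
velar: plain —, aspirated /kʰ/.
uvular: plain /q/, aspirated —.
Gaps, from front to back: velar lacks plain (/k/); uvular lacks aspirated (/qʰ/).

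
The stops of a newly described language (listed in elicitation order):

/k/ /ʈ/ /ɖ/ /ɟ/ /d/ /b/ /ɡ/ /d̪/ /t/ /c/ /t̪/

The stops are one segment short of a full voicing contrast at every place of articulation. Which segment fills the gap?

/p/

bilabial: voiceless —, voiced /b/.
dental: voiceless /t̪/, voiced /d̪/.
alveolar: voiceless /t/, voiced /d/.
retroflex: voiceless /ʈ/, voiced /ɖ/.
palatal: voiceless /c/, voiced /ɟ/.
velar: voiceless /k/, voiced /ɡ/.
The bilabial row has no voiceless member, so the gap is the voiceless bilabial stop /p/.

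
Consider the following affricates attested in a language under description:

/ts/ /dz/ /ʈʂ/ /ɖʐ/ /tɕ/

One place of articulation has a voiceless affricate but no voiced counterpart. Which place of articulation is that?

alveolar: voiceless /ts/, voiced /dz/.
retroflex: voiceless /ʈʂ/, voiced /ɖʐ/.
alveolo-palatal: voiceless /tɕ/, voiced —.
Every place of articulation has a voiced member except alveolo-palatal, where /dʑ/ would be expected.

alveolo-palatal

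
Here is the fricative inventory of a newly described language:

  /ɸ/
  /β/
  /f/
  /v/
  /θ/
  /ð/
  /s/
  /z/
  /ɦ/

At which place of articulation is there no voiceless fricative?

glottal

Voiceless: /ɸ/ (bilabial), /f/ (labiodental), /θ/ (dental), /s/ (alveolar).
Voiced: /β/ (bilabial), /v/ (labiodental), /ð/ (dental), /z/ (alveolar), /ɦ/ (glottal).
Every place of articulation has a voiceless member except glottal, where /h/ would be expected.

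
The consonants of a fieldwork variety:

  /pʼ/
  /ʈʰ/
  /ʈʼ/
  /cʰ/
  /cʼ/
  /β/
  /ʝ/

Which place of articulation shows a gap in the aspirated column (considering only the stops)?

Aspirated: /ʈʰ/ (retroflex), /cʰ/ (palatal).
Ejective: /pʼ/ (bilabial), /ʈʼ/ (retroflex), /cʼ/ (palatal).
Every place of articulation has an aspirated member except bilabial, where /pʰ/ would be expected.

bilabial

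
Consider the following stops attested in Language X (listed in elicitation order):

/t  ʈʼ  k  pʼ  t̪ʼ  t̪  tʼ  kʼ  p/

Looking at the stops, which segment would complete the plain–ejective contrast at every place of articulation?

place of articulation  plain     ejective
bilabial          p         pʼ      
dental            t̪        t̪ʼ     
alveolar          t         tʼ      
retroflex         —         ʈʼ      
velar             k         kʼ      
The retroflex row has no plain member, so the gap is the plain retroflex stop /ʈ/.

/ʈ/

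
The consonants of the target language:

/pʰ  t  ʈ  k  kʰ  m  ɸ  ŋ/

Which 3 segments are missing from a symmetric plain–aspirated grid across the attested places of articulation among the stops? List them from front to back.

Plain: /t/ (alveolar), /ʈ/ (retroflex), /k/ (velar).
Aspirated: /pʰ/ (bilabial), /kʰ/ (velar).
Gaps, from front to back: bilabial lacks plain (/p/); alveolar lacks aspirated (/tʰ/); retroflex lacks aspirated (/ʈʰ/).

/p/, /tʰ/, /ʈʰ/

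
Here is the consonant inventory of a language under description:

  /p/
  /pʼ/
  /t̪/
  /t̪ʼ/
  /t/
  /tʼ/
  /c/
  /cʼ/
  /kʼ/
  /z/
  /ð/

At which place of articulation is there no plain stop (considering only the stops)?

velar

place of articulation  plain     ejective
bilabial          p         pʼ      
dental            t̪        t̪ʼ     
alveolar          t         tʼ      
palatal           c         cʼ      
velar             —         kʼ      
Every place of articulation has a plain member except velar, where /k/ would be expected.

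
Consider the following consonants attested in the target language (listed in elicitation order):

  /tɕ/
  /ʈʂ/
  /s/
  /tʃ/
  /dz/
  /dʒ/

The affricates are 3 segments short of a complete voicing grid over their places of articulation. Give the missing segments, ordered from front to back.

place of articulation  voiceless  voiced  
alveolar          —         dz      
postalveolar      tʃ        dʒ      
retroflex         ʈʂ        —       
alveolo-palatal   tɕ        —       
Gaps, from front to back: alveolar lacks voiceless (/ts/); retroflex lacks voiced (/ɖʐ/); alveolo-palatal lacks voiced (/dʑ/).

/ts/, /ɖʐ/, /dʑ/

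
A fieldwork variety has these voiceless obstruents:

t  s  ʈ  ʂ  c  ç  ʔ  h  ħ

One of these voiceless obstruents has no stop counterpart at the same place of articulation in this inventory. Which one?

Alveolar: /t/ ~ /s/
Retroflex: /ʈ/ ~ /ʂ/
Palatal: /c/ ~ /ç/
Glottal: /ʔ/ ~ /h/
Pharyngeal: only /ħ/ (fricative); no stop partner.
So /ħ/ is the unpaired segment.

/ħ/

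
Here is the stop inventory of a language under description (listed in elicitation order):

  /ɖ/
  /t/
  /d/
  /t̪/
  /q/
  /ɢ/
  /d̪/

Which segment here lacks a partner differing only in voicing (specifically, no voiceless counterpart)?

Dental: /t̪/ ~ /d̪/
Alveolar: /t/ ~ /d/
Uvular: /q/ ~ /ɢ/
Retroflex: only /ɖ/ (voiced); no voiceless partner.
So /ɖ/ is the unpaired segment.

/ɖ/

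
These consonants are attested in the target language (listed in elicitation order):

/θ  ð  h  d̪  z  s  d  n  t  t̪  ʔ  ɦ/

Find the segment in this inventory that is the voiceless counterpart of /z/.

/z/ is a voiced alveolar fricative.
The voiceless counterpart is a voiceless alveolar fricative — in this inventory, /s/.

/s/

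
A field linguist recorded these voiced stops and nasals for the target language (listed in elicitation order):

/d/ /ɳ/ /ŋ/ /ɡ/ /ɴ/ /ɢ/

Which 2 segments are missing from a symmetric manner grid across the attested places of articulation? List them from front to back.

/n/, /ɖ/

Oral stop: /d/ (alveolar), /ɡ/ (velar), /ɢ/ (uvular).
Nasal: /ɳ/ (retroflex), /ŋ/ (velar), /ɴ/ (uvular).
Gaps, from front to back: alveolar lacks nasal (/n/); retroflex lacks oral stop (/ɖ/).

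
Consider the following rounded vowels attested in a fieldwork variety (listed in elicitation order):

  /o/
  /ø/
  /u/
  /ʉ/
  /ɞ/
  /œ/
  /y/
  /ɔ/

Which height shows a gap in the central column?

high-mid

height            front     central   back    
high              y         ʉ         u       
high-mid          ø         —         o       
low-mid           œ         ɞ         ɔ       
Every height has a central member except high-mid, where /ɵ/ would be expected.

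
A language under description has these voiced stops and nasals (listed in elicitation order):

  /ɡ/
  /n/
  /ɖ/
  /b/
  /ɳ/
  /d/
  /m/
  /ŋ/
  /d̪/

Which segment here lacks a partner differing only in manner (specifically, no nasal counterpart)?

/d̪/

Bilabial: /b/ ~ /m/
Alveolar: /d/ ~ /n/
Retroflex: /ɖ/ ~ /ɳ/
Velar: /ɡ/ ~ /ŋ/
Dental: only /d̪/ (oral stop); no nasal partner.
So /d̪/ is the unpaired segment.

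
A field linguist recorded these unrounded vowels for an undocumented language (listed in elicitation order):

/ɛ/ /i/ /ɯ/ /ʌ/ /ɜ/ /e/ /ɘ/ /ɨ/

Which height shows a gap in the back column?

Front: /i/ (high), /e/ (high-mid), /ɛ/ (low-mid).
Central: /ɨ/ (high), /ɘ/ (high-mid), /ɜ/ (low-mid).
Back: /ɯ/ (high), /ʌ/ (low-mid).
Every height has a back member except high-mid, where /ɤ/ would be expected.

high-mid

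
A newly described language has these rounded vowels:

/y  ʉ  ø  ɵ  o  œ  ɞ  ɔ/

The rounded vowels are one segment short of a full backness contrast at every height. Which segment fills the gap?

Front: /y/ (high), /ø/ (high-mid), /œ/ (low-mid).
Central: /ʉ/ (high), /ɵ/ (high-mid), /ɞ/ (low-mid).
Back: /o/ (high-mid), /ɔ/ (low-mid).
The high row has no back member, so the gap is the high back rounded vowel /u/.

/u/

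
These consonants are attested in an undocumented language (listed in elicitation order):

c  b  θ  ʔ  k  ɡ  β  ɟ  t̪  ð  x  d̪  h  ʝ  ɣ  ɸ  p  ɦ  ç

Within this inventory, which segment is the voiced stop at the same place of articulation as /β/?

/β/ is a voiced bilabial fricative.
The voiced stop at the same place is a voiced bilabial stop — in this inventory, /b/.

/b/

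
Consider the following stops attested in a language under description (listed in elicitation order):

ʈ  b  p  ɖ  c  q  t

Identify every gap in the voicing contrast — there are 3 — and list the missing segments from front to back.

/d/, /ɟ/, /ɢ/

place of articulation  voiceless  voiced  
bilabial          p         b       
alveolar          t         —       
retroflex         ʈ         ɖ       
palatal           c         —       
uvular            q         —       
Gaps, from front to back: alveolar lacks voiced (/d/); palatal lacks voiced (/ɟ/); uvular lacks voiced (/ɢ/).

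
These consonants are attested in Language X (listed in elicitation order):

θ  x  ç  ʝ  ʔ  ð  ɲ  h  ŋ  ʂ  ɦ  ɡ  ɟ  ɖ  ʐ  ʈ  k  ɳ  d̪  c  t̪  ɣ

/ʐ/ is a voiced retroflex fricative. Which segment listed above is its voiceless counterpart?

The voiceless counterpart is a voiceless retroflex fricative — in this inventory, /ʂ/.

/ʂ/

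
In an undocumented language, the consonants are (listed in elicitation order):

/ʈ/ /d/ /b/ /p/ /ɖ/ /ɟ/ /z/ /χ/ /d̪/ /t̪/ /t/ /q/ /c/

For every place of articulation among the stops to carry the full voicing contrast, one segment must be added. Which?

bilabial: voiceless /p/, voiced /b/.
dental: voiceless /t̪/, voiced /d̪/.
alveolar: voiceless /t/, voiced /d/.
retroflex: voiceless /ʈ/, voiced /ɖ/.
palatal: voiceless /c/, voiced /ɟ/.
uvular: voiceless /q/, voiced —.
The uvular row has no voiced member, so the gap is the voiced uvular stop /ɢ/.

/ɢ/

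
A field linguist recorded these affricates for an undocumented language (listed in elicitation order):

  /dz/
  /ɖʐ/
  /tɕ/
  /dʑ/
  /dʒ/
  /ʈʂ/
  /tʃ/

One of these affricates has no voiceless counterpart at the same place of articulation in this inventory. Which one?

Postalveolar: /tʃ/ ~ /dʒ/
Retroflex: /ʈʂ/ ~ /ɖʐ/
Alveolo-palatal: /tɕ/ ~ /dʑ/
Alveolar: only /dz/ (voiced); no voiceless partner.
So /dz/ is the unpaired segment.

/dz/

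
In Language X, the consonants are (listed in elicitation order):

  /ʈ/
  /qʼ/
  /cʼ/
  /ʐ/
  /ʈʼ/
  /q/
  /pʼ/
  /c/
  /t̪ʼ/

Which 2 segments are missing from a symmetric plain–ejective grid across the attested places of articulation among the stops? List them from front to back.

/p/, /t̪/

place of articulation  plain     ejective
bilabial          —         pʼ      
dental            —         t̪ʼ     
retroflex         ʈ         ʈʼ      
palatal           c         cʼ      
uvular            q         qʼ      
Gaps, from front to back: bilabial lacks plain (/p/); dental lacks plain (/t̪/).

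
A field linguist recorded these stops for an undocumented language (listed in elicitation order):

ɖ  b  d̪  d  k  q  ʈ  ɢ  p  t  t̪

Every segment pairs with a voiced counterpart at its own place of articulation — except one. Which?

/k/

Bilabial: /p/ ~ /b/
Dental: /t̪/ ~ /d̪/
Alveolar: /t/ ~ /d/
Retroflex: /ʈ/ ~ /ɖ/
Uvular: /q/ ~ /ɢ/
Velar: only /k/ (voiceless); no voiced partner.
So /k/ is the unpaired segment.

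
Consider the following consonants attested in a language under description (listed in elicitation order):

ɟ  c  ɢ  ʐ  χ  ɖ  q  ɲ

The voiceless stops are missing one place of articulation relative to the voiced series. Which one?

place of articulation  voiceless  voiced  
retroflex         —         ɖ       
palatal           c         ɟ       
uvular            q         ɢ       
Every place of articulation has a voiceless member except retroflex, where /ʈ/ would be expected.

retroflex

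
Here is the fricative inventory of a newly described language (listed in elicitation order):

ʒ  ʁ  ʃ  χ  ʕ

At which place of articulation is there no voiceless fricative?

postalveolar: voiceless /ʃ/, voiced /ʒ/.
uvular: voiceless /χ/, voiced /ʁ/.
pharyngeal: voiceless —, voiced /ʕ/.
Every place of articulation has a voiceless member except pharyngeal, where /ħ/ would be expected.

pharyngeal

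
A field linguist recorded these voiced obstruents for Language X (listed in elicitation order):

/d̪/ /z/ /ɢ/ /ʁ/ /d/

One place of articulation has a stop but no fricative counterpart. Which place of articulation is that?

Stop: /d̪/ (dental), /d/ (alveolar), /ɢ/ (uvular).
Fricative: /z/ (alveolar), /ʁ/ (uvular).
Every place of articulation has a fricative member except dental, where /ð/ would be expected.

dental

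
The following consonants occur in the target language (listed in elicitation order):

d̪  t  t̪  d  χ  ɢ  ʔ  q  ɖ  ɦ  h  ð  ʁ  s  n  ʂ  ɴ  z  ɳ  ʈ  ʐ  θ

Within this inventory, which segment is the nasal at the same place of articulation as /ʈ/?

/ɳ/

/ʈ/ is a voiceless retroflex stop.
The nasal at the same place is a retroflex nasal — in this inventory, /ɳ/.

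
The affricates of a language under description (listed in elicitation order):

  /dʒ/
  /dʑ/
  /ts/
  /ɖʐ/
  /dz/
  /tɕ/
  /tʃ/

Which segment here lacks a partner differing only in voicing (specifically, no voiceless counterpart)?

Alveolar: /ts/ ~ /dz/
Postalveolar: /tʃ/ ~ /dʒ/
Alveolo-palatal: /tɕ/ ~ /dʑ/
Retroflex: only /ɖʐ/ (voiced); no voiceless partner.
So /ɖʐ/ is the unpaired segment.

/ɖʐ/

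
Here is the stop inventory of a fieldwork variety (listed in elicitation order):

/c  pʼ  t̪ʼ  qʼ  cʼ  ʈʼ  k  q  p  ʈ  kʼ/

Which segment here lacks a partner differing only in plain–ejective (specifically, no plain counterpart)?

Bilabial: /p/ ~ /pʼ/
Retroflex: /ʈ/ ~ /ʈʼ/
Palatal: /c/ ~ /cʼ/
Velar: /k/ ~ /kʼ/
Uvular: /q/ ~ /qʼ/
Dental: only /t̪ʼ/ (ejective); no plain partner.
So /t̪ʼ/ is the unpaired segment.

/t̪ʼ/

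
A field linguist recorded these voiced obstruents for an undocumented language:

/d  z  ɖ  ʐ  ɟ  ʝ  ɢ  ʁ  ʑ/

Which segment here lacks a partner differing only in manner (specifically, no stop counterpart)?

Alveolar: /d/ ~ /z/
Retroflex: /ɖ/ ~ /ʐ/
Palatal: /ɟ/ ~ /ʝ/
Uvular: /ɢ/ ~ /ʁ/
Alveolo-palatal: only /ʑ/ (fricative); no stop partner.
So /ʑ/ is the unpaired segment.

/ʑ/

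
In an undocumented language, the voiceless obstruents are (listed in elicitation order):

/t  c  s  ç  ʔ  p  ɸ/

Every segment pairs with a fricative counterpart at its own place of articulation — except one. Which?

/ʔ/

Bilabial: /p/ ~ /ɸ/
Alveolar: /t/ ~ /s/
Palatal: /c/ ~ /ç/
Glottal: only /ʔ/ (stop); no fricative partner.
So /ʔ/ is the unpaired segment.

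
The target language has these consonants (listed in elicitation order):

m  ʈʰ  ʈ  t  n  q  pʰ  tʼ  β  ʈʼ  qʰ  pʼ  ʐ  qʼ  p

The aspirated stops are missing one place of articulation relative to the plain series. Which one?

alveolar

bilabial: plain /p/, aspirated /pʰ/, ejective /pʼ/.
alveolar: plain /t/, aspirated —, ejective /tʼ/.
retroflex: plain /ʈ/, aspirated /ʈʰ/, ejective /ʈʼ/.
uvular: plain /q/, aspirated /qʰ/, ejective /qʼ/.
Every place of articulation has an aspirated member except alveolar, where /tʰ/ would be expected.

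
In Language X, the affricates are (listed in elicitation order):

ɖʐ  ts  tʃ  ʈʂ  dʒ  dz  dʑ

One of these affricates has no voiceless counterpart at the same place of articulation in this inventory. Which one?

Alveolar: /ts/ ~ /dz/
Postalveolar: /tʃ/ ~ /dʒ/
Retroflex: /ʈʂ/ ~ /ɖʐ/
Alveolo-palatal: only /dʑ/ (voiced); no voiceless partner.
So /dʑ/ is the unpaired segment.

/dʑ/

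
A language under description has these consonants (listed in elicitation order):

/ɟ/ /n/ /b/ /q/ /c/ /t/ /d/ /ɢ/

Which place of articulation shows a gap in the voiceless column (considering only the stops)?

Voiceless: /t/ (alveolar), /c/ (palatal), /q/ (uvular).
Voiced: /b/ (bilabial), /d/ (alveolar), /ɟ/ (palatal), /ɢ/ (uvular).
Every place of articulation has a voiceless member except bilabial, where /p/ would be expected.

bilabial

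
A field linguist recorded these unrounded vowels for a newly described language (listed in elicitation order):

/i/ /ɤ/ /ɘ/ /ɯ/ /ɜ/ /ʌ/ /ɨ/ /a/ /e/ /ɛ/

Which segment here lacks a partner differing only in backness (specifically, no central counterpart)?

High: /i/ ~ /ɨ/ ~ /ɯ/
High-mid: /e/ ~ /ɘ/ ~ /ɤ/
Low-mid: /ɛ/ ~ /ɜ/ ~ /ʌ/
Low: only /a/ (front); no central partner.
So /a/ is the unpaired segment.

/a/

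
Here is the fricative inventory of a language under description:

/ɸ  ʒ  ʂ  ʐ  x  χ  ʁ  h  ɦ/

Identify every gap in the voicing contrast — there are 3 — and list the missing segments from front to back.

/β/, /ʃ/, /ɣ/

place of articulation  voiceless  voiced  
bilabial          ɸ         —       
postalveolar      —         ʒ       
retroflex         ʂ         ʐ       
velar             x         —       
uvular            χ         ʁ       
glottal           h         ɦ       
Gaps, from front to back: bilabial lacks voiced (/β/); postalveolar lacks voiceless (/ʃ/); velar lacks voiced (/ɣ/).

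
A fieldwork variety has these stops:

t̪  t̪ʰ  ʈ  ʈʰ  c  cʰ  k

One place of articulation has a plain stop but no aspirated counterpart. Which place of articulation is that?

dental: plain /t̪/, aspirated /t̪ʰ/.
retroflex: plain /ʈ/, aspirated /ʈʰ/.
palatal: plain /c/, aspirated /cʰ/.
velar: plain /k/, aspirated —.
Every place of articulation has an aspirated member except velar, where /kʰ/ would be expected.

velar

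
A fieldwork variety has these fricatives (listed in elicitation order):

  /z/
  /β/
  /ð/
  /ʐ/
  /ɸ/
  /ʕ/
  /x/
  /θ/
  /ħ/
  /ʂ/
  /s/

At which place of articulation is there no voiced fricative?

velar

place of articulation  voiceless  voiced  
bilabial          ɸ         β       
dental            θ         ð       
alveolar          s         z       
retroflex         ʂ         ʐ       
velar             x         —       
pharyngeal        ħ         ʕ       
Every place of articulation has a voiced member except velar, where /ɣ/ would be expected.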